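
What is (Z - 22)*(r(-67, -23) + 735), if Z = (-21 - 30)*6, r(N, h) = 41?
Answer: -254528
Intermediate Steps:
Z = -306 (Z = -51*6 = -306)
(Z - 22)*(r(-67, -23) + 735) = (-306 - 22)*(41 + 735) = -328*776 = -254528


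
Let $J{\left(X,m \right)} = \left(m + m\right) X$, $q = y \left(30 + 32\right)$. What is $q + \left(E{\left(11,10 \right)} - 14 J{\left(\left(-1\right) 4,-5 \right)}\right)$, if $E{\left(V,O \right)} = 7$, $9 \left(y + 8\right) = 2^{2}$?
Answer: $- \frac{9193}{9} \approx -1021.4$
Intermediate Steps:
$y = - \frac{68}{9}$ ($y = -8 + \frac{2^{2}}{9} = -8 + \frac{1}{9} \cdot 4 = -8 + \frac{4}{9} = - \frac{68}{9} \approx -7.5556$)
$q = - \frac{4216}{9}$ ($q = - \frac{68 \left(30 + 32\right)}{9} = \left(- \frac{68}{9}\right) 62 = - \frac{4216}{9} \approx -468.44$)
$J{\left(X,m \right)} = 2 X m$ ($J{\left(X,m \right)} = 2 m X = 2 X m$)
$q + \left(E{\left(11,10 \right)} - 14 J{\left(\left(-1\right) 4,-5 \right)}\right) = - \frac{4216}{9} + \left(7 - 14 \cdot 2 \left(\left(-1\right) 4\right) \left(-5\right)\right) = - \frac{4216}{9} + \left(7 - 14 \cdot 2 \left(-4\right) \left(-5\right)\right) = - \frac{4216}{9} + \left(7 - 560\right) = - \frac{4216}{9} - 553 = - \frac{9193}{9}$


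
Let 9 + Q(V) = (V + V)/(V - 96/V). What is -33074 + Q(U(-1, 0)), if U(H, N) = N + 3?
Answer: -959413/29 ≈ -33083.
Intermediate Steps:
U(H, N) = 3 + N
Q(V) = -9 + 2*V/(V - 96/V) (Q(V) = -9 + (V + V)/(V - 96/V) = -9 + (2*V)/(V - 96/V) = -9 + 2*V/(V - 96/V))
-33074 + Q(U(-1, 0)) = -33074 + (864 - 7*(3 + 0)**2)/(-96 + (3 + 0)**2) = -33074 + (864 - 7*3**2)/(-96 + 3**2) = -33074 + (864 - 7*9)/(-96 + 9) = -33074 + (864 - 63)/(-87) = -33074 - 1/87*801 = -33074 - 267/29 = -959413/29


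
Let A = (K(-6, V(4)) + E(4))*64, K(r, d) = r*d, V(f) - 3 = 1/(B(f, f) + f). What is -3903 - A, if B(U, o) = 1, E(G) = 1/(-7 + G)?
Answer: -39793/15 ≈ -2652.9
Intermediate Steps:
V(f) = 3 + 1/(1 + f)
K(r, d) = d*r
A = -18752/15 (A = (((4 + 3*4)/(1 + 4))*(-6) + 1/(-7 + 4))*64 = (((4 + 12)/5)*(-6) + 1/(-3))*64 = (((1/5)*16)*(-6) - 1/3)*64 = ((16/5)*(-6) - 1/3)*64 = (-96/5 - 1/3)*64 = -293/15*64 = -18752/15 ≈ -1250.1)
-3903 - A = -3903 - 1*(-18752/15) = -3903 + 18752/15 = -39793/15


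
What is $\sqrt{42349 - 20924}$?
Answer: $5 \sqrt{857} \approx 146.37$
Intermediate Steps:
$\sqrt{42349 - 20924} = \sqrt{21425} = 5 \sqrt{857}$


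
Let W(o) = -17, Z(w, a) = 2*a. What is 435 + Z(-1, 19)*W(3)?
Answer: -211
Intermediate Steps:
435 + Z(-1, 19)*W(3) = 435 + (2*19)*(-17) = 435 + 38*(-17) = 435 - 646 = -211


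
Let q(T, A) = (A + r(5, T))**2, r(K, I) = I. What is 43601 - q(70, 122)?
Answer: 6737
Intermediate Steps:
q(T, A) = (A + T)**2
43601 - q(70, 122) = 43601 - (122 + 70)**2 = 43601 - 1*192**2 = 43601 - 1*36864 = 43601 - 36864 = 6737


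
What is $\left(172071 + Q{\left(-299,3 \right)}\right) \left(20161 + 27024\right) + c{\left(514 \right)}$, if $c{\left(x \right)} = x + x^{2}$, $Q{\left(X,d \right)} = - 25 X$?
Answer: $8472142720$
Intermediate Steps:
$\left(172071 + Q{\left(-299,3 \right)}\right) \left(20161 + 27024\right) + c{\left(514 \right)} = \left(172071 - -7475\right) \left(20161 + 27024\right) + 514 \left(1 + 514\right) = \left(172071 + 7475\right) 47185 + 514 \cdot 515 = 179546 \cdot 47185 + 264710 = 8471878010 + 264710 = 8472142720$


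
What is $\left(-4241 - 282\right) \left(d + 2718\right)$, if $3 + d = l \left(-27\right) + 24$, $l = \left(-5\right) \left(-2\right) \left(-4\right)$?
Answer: $-17273337$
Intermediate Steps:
$l = -40$ ($l = 10 \left(-4\right) = -40$)
$d = 1101$ ($d = -3 + \left(\left(-40\right) \left(-27\right) + 24\right) = -3 + \left(1080 + 24\right) = -3 + 1104 = 1101$)
$\left(-4241 - 282\right) \left(d + 2718\right) = \left(-4241 - 282\right) \left(1101 + 2718\right) = \left(-4241 - 282\right) 3819 = \left(-4523\right) 3819 = -17273337$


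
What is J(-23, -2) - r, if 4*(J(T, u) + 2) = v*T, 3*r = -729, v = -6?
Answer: 551/2 ≈ 275.50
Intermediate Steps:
r = -243 (r = (⅓)*(-729) = -243)
J(T, u) = -2 - 3*T/2 (J(T, u) = -2 + (-6*T)/4 = -2 - 3*T/2)
J(-23, -2) - r = (-2 - 3/2*(-23)) - 1*(-243) = (-2 + 69/2) + 243 = 65/2 + 243 = 551/2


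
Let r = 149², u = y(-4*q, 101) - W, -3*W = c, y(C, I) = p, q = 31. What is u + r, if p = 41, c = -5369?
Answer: 61357/3 ≈ 20452.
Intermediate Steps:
y(C, I) = 41
W = 5369/3 (W = -⅓*(-5369) = 5369/3 ≈ 1789.7)
u = -5246/3 (u = 41 - 1*5369/3 = 41 - 5369/3 = -5246/3 ≈ -1748.7)
r = 22201
u + r = -5246/3 + 22201 = 61357/3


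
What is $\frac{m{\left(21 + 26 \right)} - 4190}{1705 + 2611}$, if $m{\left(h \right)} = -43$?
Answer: $- \frac{51}{52} \approx -0.98077$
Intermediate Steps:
$\frac{m{\left(21 + 26 \right)} - 4190}{1705 + 2611} = \frac{-43 - 4190}{1705 + 2611} = - \frac{4233}{4316} = \left(-4233\right) \frac{1}{4316} = - \frac{51}{52}$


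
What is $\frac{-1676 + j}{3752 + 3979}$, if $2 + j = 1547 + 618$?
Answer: $\frac{487}{7731} \approx 0.062993$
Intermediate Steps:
$j = 2163$ ($j = -2 + \left(1547 + 618\right) = -2 + 2165 = 2163$)
$\frac{-1676 + j}{3752 + 3979} = \frac{-1676 + 2163}{3752 + 3979} = \frac{487}{7731}$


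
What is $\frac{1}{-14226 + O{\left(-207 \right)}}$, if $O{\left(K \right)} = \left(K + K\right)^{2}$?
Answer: $\frac{1}{157170} \approx 6.3625 \cdot 10^{-6}$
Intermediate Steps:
$O{\left(K \right)} = 4 K^{2}$ ($O{\left(K \right)} = \left(2 K\right)^{2} = 4 K^{2}$)
$\frac{1}{-14226 + O{\left(-207 \right)}} = \frac{1}{-14226 + 4 \left(-207\right)^{2}} = \frac{1}{-14226 + 4 \cdot 42849} = \frac{1}{-14226 + 171396} = \frac{1}{157170}$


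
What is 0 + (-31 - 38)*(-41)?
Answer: 2829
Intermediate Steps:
0 + (-31 - 38)*(-41) = 0 - 69*(-41) = 0 + 2829 = 2829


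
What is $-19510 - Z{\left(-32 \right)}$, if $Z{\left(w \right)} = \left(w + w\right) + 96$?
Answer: $-19542$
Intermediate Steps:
$Z{\left(w \right)} = 96 + 2 w$ ($Z{\left(w \right)} = 2 w + 96 = 96 + 2 w$)
$-19510 - Z{\left(-32 \right)} = -19510 - \left(96 + 2 \left(-32\right)\right) = -19510 - \left(96 - 64\right) = -19510 - 32 = -19542$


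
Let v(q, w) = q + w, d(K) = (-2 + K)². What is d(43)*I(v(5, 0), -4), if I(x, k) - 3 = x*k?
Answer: -28577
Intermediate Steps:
I(x, k) = 3 + k*x (I(x, k) = 3 + x*k = 3 + k*x)
d(43)*I(v(5, 0), -4) = (-2 + 43)²*(3 - 4*(5 + 0)) = 41²*(3 - 4*5) = 1681*(3 - 20) = 1681*(-17) = -28577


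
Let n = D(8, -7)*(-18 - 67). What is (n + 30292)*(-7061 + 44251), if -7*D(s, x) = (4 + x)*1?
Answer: 7876432910/7 ≈ 1.1252e+9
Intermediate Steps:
D(s, x) = -4/7 - x/7 (D(s, x) = -(4 + x)/7 = -4/7 - x/7)
n = -255/7 (n = (-4/7 - 1/7*(-7))*(-18 - 67) = (-4/7 + 1)*(-85) = (3/7)*(-85) = -255/7 ≈ -36.429)
(n + 30292)*(-7061 + 44251) = (-255/7 + 30292)*(-7061 + 44251) = (211789/7)*37190 = 7876432910/7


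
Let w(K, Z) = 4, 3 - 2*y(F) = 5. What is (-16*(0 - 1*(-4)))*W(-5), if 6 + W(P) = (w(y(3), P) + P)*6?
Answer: 768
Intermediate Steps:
y(F) = -1 (y(F) = 3/2 - ½*5 = 3/2 - 5/2 = -1)
W(P) = 18 + 6*P (W(P) = -6 + (4 + P)*6 = -6 + (24 + 6*P) = 18 + 6*P)
(-16*(0 - 1*(-4)))*W(-5) = (-16*(0 - 1*(-4)))*(18 + 6*(-5)) = (-16*(0 + 4))*(18 - 30) = -16*4*(-12) = -64*(-12) = 768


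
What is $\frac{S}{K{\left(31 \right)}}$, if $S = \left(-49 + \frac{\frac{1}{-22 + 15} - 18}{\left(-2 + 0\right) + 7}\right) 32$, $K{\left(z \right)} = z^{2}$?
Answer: $- \frac{58944}{33635} \approx -1.7525$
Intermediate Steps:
$S = - \frac{58944}{35}$ ($S = \left(-49 + \frac{\frac{1}{-7} - 18}{-2 + 7}\right) 32 = \left(-49 + \frac{- \frac{1}{7} - 18}{5}\right) 32 = \left(-49 - \frac{127}{35}\right) 32 = \left(- \frac{1842}{35}\right) 32 = - \frac{58944}{35} \approx -1684.1$)
$\frac{S}{K{\left(31 \right)}} = - \frac{58944}{35 \cdot 31^{2}} = - \frac{58944}{35 \cdot 961} = \left(- \frac{58944}{35}\right) \frac{1}{961} = - \frac{58944}{33635}$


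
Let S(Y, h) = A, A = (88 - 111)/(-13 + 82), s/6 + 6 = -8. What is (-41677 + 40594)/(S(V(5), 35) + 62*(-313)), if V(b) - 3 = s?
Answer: 3249/58219 ≈ 0.055807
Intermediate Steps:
s = -84 (s = -36 + 6*(-8) = -36 - 48 = -84)
A = -1/3 (A = -23/69 = -23*1/69 = -1/3 ≈ -0.33333)
V(b) = -81 (V(b) = 3 - 84 = -81)
S(Y, h) = -1/3
(-41677 + 40594)/(S(V(5), 35) + 62*(-313)) = (-41677 + 40594)/(-1/3 + 62*(-313)) = -1083/(-1/3 - 19406) = -1083/(-58219/3) = -1083*(-3/58219) = 3249/58219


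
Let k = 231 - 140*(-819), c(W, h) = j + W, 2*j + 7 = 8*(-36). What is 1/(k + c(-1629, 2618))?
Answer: 2/226229 ≈ 8.8406e-6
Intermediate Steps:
j = -295/2 (j = -7/2 + (8*(-36))/2 = -7/2 + (½)*(-288) = -7/2 - 144 = -295/2 ≈ -147.50)
c(W, h) = -295/2 + W
k = 114891 (k = 231 + 114660 = 114891)
1/(k + c(-1629, 2618)) = 1/(114891 + (-295/2 - 1629)) = 1/(114891 - 3553/2) = 1/(226229/2) = 2/226229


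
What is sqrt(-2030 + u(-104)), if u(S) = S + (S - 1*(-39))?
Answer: I*sqrt(2199) ≈ 46.893*I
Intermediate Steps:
u(S) = 39 + 2*S (u(S) = S + (S + 39) = S + (39 + S) = 39 + 2*S)
sqrt(-2030 + u(-104)) = sqrt(-2030 + (39 + 2*(-104))) = sqrt(-2030 + (39 - 208)) = sqrt(-2030 - 169) = sqrt(-2199) = I*sqrt(2199)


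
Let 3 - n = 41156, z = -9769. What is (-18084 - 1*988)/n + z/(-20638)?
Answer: 795631593/849315614 ≈ 0.93679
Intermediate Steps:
n = -41153 (n = 3 - 1*41156 = 3 - 41156 = -41153)
(-18084 - 1*988)/n + z/(-20638) = (-18084 - 1*988)/(-41153) - 9769/(-20638) = (-18084 - 988)*(-1/41153) - 9769*(-1/20638) = -19072*(-1/41153) + 9769/20638 = 19072/41153 + 9769/20638 = 795631593/849315614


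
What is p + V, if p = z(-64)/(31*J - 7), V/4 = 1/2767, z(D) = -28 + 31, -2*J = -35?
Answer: 6962/987819 ≈ 0.0070478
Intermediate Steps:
J = 35/2 (J = -1/2*(-35) = 35/2 ≈ 17.500)
z(D) = 3
V = 4/2767 ≈ 0.0014456
p = 2/357 (p = 3/(31*(35/2) - 7) = 3/(1085/2 - 7) = 3/(1071/2) = 3*(2/1071) = 2/357 ≈ 0.0056022)
p + V = 2/357 + 4/2767 = 6962/987819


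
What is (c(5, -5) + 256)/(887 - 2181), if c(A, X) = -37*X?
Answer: -441/1294 ≈ -0.34080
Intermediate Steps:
(c(5, -5) + 256)/(887 - 2181) = (-37*(-5) + 256)/(887 - 2181) = (185 + 256)/(-1294) = 441*(-1/1294) = -441/1294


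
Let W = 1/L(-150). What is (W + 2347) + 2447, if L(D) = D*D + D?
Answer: 107145901/22350 ≈ 4794.0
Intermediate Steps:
L(D) = D + D**2 (L(D) = D**2 + D = D + D**2)
W = 1/22350 (W = 1/(-150*(1 - 150)) = 1/(-150*(-149)) = 1/22350 ≈ 4.4743e-5)
(W + 2347) + 2447 = (1/22350 + 2347) + 2447 = 52455451/22350 + 2447 = 107145901/22350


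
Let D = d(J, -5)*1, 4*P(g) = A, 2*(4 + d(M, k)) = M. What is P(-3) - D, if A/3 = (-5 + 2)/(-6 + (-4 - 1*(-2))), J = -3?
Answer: 185/32 ≈ 5.7813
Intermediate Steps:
d(M, k) = -4 + M/2
A = 9/8 (A = 3*((-5 + 2)/(-6 + (-4 - 1*(-2)))) = 3*(-3/(-6 + (-4 + 2))) = 3*(-3/(-6 - 2)) = 3*(-3/(-8)) = 3*(-3*(-⅛)) = 3*(3/8) = 9/8 ≈ 1.1250)
P(g) = 9/32 (P(g) = (¼)*(9/8) = 9/32)
D = -11/2 (D = (-4 + (½)*(-3))*1 = (-4 - 3/2)*1 = -11/2*1 = -11/2 ≈ -5.5000)
P(-3) - D = 9/32 - 1*(-11/2) = 9/32 + 11/2 = 185/32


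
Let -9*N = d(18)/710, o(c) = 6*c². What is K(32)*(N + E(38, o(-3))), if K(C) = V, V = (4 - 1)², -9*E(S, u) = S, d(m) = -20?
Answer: -2696/71 ≈ -37.972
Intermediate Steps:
E(S, u) = -S/9
V = 9 (V = 3² = 9)
K(C) = 9
N = 2/639 (N = -(-20)/(9*710) = -⅑*(-2/71) = 2/639 ≈ 0.0031299)
K(32)*(N + E(38, o(-3))) = 9*(2/639 - ⅑*38) = 9*(2/639 - 38/9) = 9*(-2696/639) = -2696/71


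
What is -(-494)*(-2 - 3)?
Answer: -2470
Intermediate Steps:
-(-494)*(-2 - 3) = -(-494)*(-5) = -247*10 = -2470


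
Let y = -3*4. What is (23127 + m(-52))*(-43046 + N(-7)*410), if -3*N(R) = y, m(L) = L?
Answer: -955443450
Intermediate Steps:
y = -12
N(R) = 4 (N(R) = -1/3*(-12) = 4)
(23127 + m(-52))*(-43046 + N(-7)*410) = (23127 - 52)*(-43046 + 4*410) = 23075*(-43046 + 1640) = 23075*(-41406) = -955443450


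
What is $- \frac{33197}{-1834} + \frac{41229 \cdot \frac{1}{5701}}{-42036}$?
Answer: $\frac{1325915613251}{73252171804} \approx 18.101$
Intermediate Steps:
$- \frac{33197}{-1834} + \frac{41229 \cdot \frac{1}{5701}}{-42036} = \left(-33197\right) \left(- \frac{1}{1834}\right) + 41229 \cdot \frac{1}{5701} \left(- \frac{1}{42036}\right) = \frac{33197}{1834} + \frac{41229}{5701} \left(- \frac{1}{42036}\right) = \frac{33197}{1834} - \frac{13743}{79882412} = \frac{1325915613251}{73252171804}$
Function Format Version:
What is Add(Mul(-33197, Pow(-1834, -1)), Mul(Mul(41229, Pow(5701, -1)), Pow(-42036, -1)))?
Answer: Rational(1325915613251, 73252171804) ≈ 18.101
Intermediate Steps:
Add(Mul(-33197, Pow(-1834, -1)), Mul(Mul(41229, Pow(5701, -1)), Pow(-42036, -1))) = Add(Mul(-33197, Rational(-1, 1834)), Mul(Mul(41229, Rational(1, 5701)), Rational(-1, 42036))) = Add(Rational(33197, 1834), Mul(Rational(41229, 5701), Rational(-1, 42036))) = Add(Rational(33197, 1834), Rational(-13743, 79882412)) = Rational(1325915613251, 73252171804)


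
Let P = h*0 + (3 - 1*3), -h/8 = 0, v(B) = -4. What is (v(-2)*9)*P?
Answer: 0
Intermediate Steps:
h = 0 (h = -8*0 = 0)
P = 0 (P = 0*0 + (3 - 1*3) = 0 + (3 - 3) = 0 + 0 = 0)
(v(-2)*9)*P = -4*9*0 = -36*0 = 0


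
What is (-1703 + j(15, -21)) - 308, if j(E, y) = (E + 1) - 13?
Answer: -2008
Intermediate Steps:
j(E, y) = -12 + E (j(E, y) = (1 + E) - 13 = -12 + E)
(-1703 + j(15, -21)) - 308 = (-1703 + (-12 + 15)) - 308 = (-1703 + 3) - 308 = -1700 - 308 = -2008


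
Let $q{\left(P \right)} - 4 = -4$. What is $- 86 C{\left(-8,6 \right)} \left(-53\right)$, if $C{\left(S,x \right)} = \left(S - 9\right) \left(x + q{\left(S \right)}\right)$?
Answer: $-464916$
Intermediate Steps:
$q{\left(P \right)} = 0$ ($q{\left(P \right)} = 4 - 4 = 0$)
$C{\left(S,x \right)} = x \left(-9 + S\right)$ ($C{\left(S,x \right)} = \left(S - 9\right) \left(x + 0\right) = \left(-9 + S\right) x = x \left(-9 + S\right)$)
$- 86 C{\left(-8,6 \right)} \left(-53\right) = - 86 \cdot 6 \left(-9 - 8\right) \left(-53\right) = - 86 \cdot 6 \left(-17\right) \left(-53\right) = \left(-86\right) \left(-102\right) \left(-53\right) = 8772 \left(-53\right) = -464916$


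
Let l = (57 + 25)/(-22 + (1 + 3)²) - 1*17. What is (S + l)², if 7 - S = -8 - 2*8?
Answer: ⅑ ≈ 0.11111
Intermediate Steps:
S = 31 (S = 7 - (-8 - 2*8) = 7 - (-8 - 16) = 7 - 1*(-24) = 7 + 24 = 31)
l = -92/3 (l = 82/(-22 + 4²) - 17 = 82/(-22 + 16) - 17 = 82/(-6) - 17 = 82*(-⅙) - 17 = -41/3 - 17 = -92/3 ≈ -30.667)
(S + l)² = (31 - 92/3)² = (⅓)² = ⅑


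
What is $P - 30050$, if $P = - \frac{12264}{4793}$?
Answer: $- \frac{144041914}{4793} \approx -30053.0$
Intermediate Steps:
$P = - \frac{12264}{4793}$ ($P = \left(-12264\right) \frac{1}{4793} = - \frac{12264}{4793} \approx -2.5587$)
$P - 30050 = - \frac{12264}{4793} - 30050 = - \frac{144041914}{4793}$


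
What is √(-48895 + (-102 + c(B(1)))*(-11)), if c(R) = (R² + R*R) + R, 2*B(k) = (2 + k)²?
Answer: 2*I*√12067 ≈ 219.7*I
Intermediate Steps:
B(k) = (2 + k)²/2
c(R) = R + 2*R² (c(R) = (R² + R²) + R = 2*R² + R = R + 2*R²)
√(-48895 + (-102 + c(B(1)))*(-11)) = √(-48895 + (-102 + ((2 + 1)²/2)*(1 + 2*((2 + 1)²/2)))*(-11)) = √(-48895 + (-102 + ((½)*3²)*(1 + 2*((½)*3²)))*(-11)) = √(-48895 + (-102 + ((½)*9)*(1 + 2*((½)*9)))*(-11)) = √(-48895 + (-102 + 9*(1 + 2*(9/2))/2)*(-11)) = √(-48895 + (-102 + 9*(1 + 9)/2)*(-11)) = √(-48895 + (-102 + (9/2)*10)*(-11)) = √(-48895 + (-102 + 45)*(-11)) = √(-48895 - 57*(-11)) = √(-48895 + 627) = √(-48268) = 2*I*√12067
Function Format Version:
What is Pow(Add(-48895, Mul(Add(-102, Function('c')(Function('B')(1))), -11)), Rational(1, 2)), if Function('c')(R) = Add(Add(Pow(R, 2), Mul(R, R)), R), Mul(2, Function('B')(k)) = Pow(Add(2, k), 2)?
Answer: Mul(2, I, Pow(12067, Rational(1, 2))) ≈ Mul(219.70, I)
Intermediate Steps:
Function('B')(k) = Mul(Rational(1, 2), Pow(Add(2, k), 2))
Function('c')(R) = Add(R, Mul(2, Pow(R, 2))) (Function('c')(R) = Add(Add(Pow(R, 2), Pow(R, 2)), R) = Add(Mul(2, Pow(R, 2)), R) = Add(R, Mul(2, Pow(R, 2))))
Pow(Add(-48895, Mul(Add(-102, Function('c')(Function('B')(1))), -11)), Rational(1, 2)) = Pow(Add(-48895, Mul(Add(-102, Mul(Mul(Rational(1, 2), Pow(Add(2, 1), 2)), Add(1, Mul(2, Mul(Rational(1, 2), Pow(Add(2, 1), 2)))))), -11)), Rational(1, 2)) = Pow(Add(-48895, Mul(Add(-102, Mul(Mul(Rational(1, 2), Pow(3, 2)), Add(1, Mul(2, Mul(Rational(1, 2), Pow(3, 2)))))), -11)), Rational(1, 2)) = Pow(Add(-48895, Mul(Add(-102, Mul(Mul(Rational(1, 2), 9), Add(1, Mul(2, Mul(Rational(1, 2), 9))))), -11)), Rational(1, 2)) = Pow(Add(-48895, Mul(Add(-102, Mul(Rational(9, 2), Add(1, Mul(2, Rational(9, 2))))), -11)), Rational(1, 2)) = Pow(Add(-48895, Mul(Add(-102, Mul(Rational(9, 2), Add(1, 9))), -11)), Rational(1, 2)) = Pow(Add(-48895, Mul(Add(-102, Mul(Rational(9, 2), 10)), -11)), Rational(1, 2)) = Pow(Add(-48895, Mul(Add(-102, 45), -11)), Rational(1, 2)) = Pow(Add(-48895, Mul(-57, -11)), Rational(1, 2)) = Pow(Add(-48895, 627), Rational(1, 2)) = Pow(-48268, Rational(1, 2)) = Mul(2, I, Pow(12067, Rational(1, 2)))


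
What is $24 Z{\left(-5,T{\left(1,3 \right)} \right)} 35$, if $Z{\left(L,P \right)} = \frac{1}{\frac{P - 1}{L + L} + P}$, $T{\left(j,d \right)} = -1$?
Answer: $-1050$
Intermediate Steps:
$Z{\left(L,P \right)} = \frac{1}{P + \frac{-1 + P}{2 L}}$ ($Z{\left(L,P \right)} = \frac{1}{\frac{-1 + P}{2 L} + P} = \frac{1}{P + \frac{-1 + P}{2 L}}$)
$24 Z{\left(-5,T{\left(1,3 \right)} \right)} 35 = 24 \cdot 2 \left(-5\right) \frac{1}{-1 - 1 + 2 \left(-5\right) \left(-1\right)} 35 = 24 \cdot 2 \left(-5\right) \frac{1}{-1 - 1 + 10} \cdot 35 = 24 \cdot 2 \left(-5\right) \frac{1}{8} \cdot 35 = 24 \left(- \frac{5}{4}\right) 35 = \left(-30\right) 35 = -1050$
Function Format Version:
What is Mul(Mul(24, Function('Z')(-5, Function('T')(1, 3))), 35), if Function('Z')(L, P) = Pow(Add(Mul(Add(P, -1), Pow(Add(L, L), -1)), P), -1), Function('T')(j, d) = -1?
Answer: -1050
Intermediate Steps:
Function('Z')(L, P) = Pow(Add(P, Mul(Rational(1, 2), Pow(L, -1), Add(-1, P))), -1) (Function('Z')(L, P) = Pow(Add(Mul(Add(-1, P), Pow(Mul(2, L), -1)), P), -1) = Pow(Add(Mul(Add(-1, P), Mul(Rational(1, 2), Pow(L, -1))), P), -1) = Pow(Add(Mul(Rational(1, 2), Pow(L, -1), Add(-1, P)), P), -1) = Pow(Add(P, Mul(Rational(1, 2), Pow(L, -1), Add(-1, P))), -1))
Mul(Mul(24, Function('Z')(-5, Function('T')(1, 3))), 35) = Mul(Mul(24, Mul(2, -5, Pow(Add(-1, -1, Mul(2, -5, -1)), -1))), 35) = Mul(Mul(24, Mul(2, -5, Pow(Add(-1, -1, 10), -1))), 35) = Mul(Mul(24, Mul(2, -5, Pow(8, -1))), 35) = Mul(Mul(24, Mul(2, -5, Rational(1, 8))), 35) = Mul(Mul(24, Rational(-5, 4)), 35) = Mul(-30, 35) = -1050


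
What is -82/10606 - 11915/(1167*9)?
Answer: -63615868/55697409 ≈ -1.1422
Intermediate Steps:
-82/10606 - 11915/(1167*9) = -82*1/10606 - 11915/10503 = -41/5303 - 11915*1/10503 = -41/5303 - 11915/10503 = -63615868/55697409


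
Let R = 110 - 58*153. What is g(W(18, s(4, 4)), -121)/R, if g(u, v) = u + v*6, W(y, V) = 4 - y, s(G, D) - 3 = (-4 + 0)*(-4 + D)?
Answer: 185/2191 ≈ 0.084436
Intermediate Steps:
s(G, D) = 19 - 4*D (s(G, D) = 3 + (-4 + 0)*(-4 + D) = 3 - 4*(-4 + D) = 3 + (16 - 4*D) = 19 - 4*D)
g(u, v) = u + 6*v
R = -8764 (R = 110 - 8874 = -8764)
g(W(18, s(4, 4)), -121)/R = ((4 - 1*18) + 6*(-121))/(-8764) = ((4 - 18) - 726)*(-1/8764) = (-14 - 726)*(-1/8764) = -740*(-1/8764) = 185/2191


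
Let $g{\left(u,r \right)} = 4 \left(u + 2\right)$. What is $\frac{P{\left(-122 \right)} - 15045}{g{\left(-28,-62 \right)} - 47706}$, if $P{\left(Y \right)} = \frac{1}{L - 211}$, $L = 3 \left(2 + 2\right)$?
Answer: $\frac{213854}{679585} \approx 0.31468$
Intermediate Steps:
$L = 12$ ($L = 3 \cdot 4 = 12$)
$P{\left(Y \right)} = - \frac{1}{199}$ ($P{\left(Y \right)} = \frac{1}{12 - 211} = \frac{1}{-199} = - \frac{1}{199}$)
$g{\left(u,r \right)} = 8 + 4 u$ ($g{\left(u,r \right)} = 4 \left(2 + u\right) = 8 + 4 u$)
$\frac{P{\left(-122 \right)} - 15045}{g{\left(-28,-62 \right)} - 47706} = \frac{- \frac{1}{199} - 15045}{\left(8 + 4 \left(-28\right)\right) - 47706} = - \frac{2993956}{199 \left(\left(8 - 112\right) - 47706\right)} = - \frac{2993956}{199 \left(-104 - 47706\right)} = - \frac{2993956}{199 \left(-47810\right)} = \left(- \frac{2993956}{199}\right) \left(- \frac{1}{47810}\right) = \frac{213854}{679585}$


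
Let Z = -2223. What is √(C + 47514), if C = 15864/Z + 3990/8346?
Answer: √298651501045209/79287 ≈ 217.96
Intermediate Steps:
C = -527911/79287 (C = 15864/(-2223) + 3990/8346 = 15864*(-1/2223) + 3990*(1/8346) = -5288/741 + 665/1391 = -527911/79287 ≈ -6.6582)
√(C + 47514) = √(-527911/79287 + 47514) = √(3766714607/79287) = √298651501045209/79287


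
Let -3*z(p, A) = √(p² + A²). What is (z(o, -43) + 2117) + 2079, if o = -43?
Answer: 4196 - 43*√2/3 ≈ 4175.7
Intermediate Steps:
z(p, A) = -√(A² + p²)/3 (z(p, A) = -√(p² + A²)/3 = -√(A² + p²)/3)
(z(o, -43) + 2117) + 2079 = (-√((-43)² + (-43)²)/3 + 2117) + 2079 = (-√(1849 + 1849)/3 + 2117) + 2079 = (-43*√2/3 + 2117) + 2079 = (2117 - 43*√2/3) + 2079 = 4196 - 43*√2/3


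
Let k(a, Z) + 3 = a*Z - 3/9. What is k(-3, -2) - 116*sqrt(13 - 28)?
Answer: 8/3 - 116*I*sqrt(15) ≈ 2.6667 - 449.27*I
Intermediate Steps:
k(a, Z) = -10/3 + Z*a (k(a, Z) = -3 + (a*Z - 3/9) = -3 + (Z*a - 3*1/9) = -3 + (Z*a - 1/3) = -3 + (-1/3 + Z*a) = -10/3 + Z*a)
k(-3, -2) - 116*sqrt(13 - 28) = (-10/3 - 2*(-3)) - 116*sqrt(13 - 28) = (-10/3 + 6) - 116*I*sqrt(15) = 8/3 - 116*I*sqrt(15)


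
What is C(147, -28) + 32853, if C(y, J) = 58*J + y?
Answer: 31376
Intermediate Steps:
C(y, J) = y + 58*J
C(147, -28) + 32853 = (147 + 58*(-28)) + 32853 = (147 - 1624) + 32853 = -1477 + 32853 = 31376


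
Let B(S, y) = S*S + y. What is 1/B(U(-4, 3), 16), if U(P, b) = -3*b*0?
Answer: 1/16 ≈ 0.062500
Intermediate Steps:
U(P, b) = 0
B(S, y) = y + S**2 (B(S, y) = S**2 + y = y + S**2)
1/B(U(-4, 3), 16) = 1/(16 + 0**2) = 1/(16 + 0) = 1/16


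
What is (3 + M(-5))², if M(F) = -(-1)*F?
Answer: 4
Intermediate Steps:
M(F) = F
(3 + M(-5))² = (3 - 5)² = (-2)² = 4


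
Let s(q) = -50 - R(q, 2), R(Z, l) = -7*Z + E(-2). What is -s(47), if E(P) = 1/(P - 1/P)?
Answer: -839/3 ≈ -279.67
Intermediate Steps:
R(Z, l) = -⅔ - 7*Z (R(Z, l) = -7*Z - 2/(-1 + (-2)²) = -7*Z - 2/(-1 + 4) = -7*Z - 2/3 = -7*Z - 2*⅓ = -7*Z - ⅔ = -⅔ - 7*Z)
s(q) = -148/3 + 7*q (s(q) = -50 - (-⅔ - 7*q) = -50 + (⅔ + 7*q) = -148/3 + 7*q)
-s(47) = -(-148/3 + 7*47) = -(-148/3 + 329) = -1*839/3 = -839/3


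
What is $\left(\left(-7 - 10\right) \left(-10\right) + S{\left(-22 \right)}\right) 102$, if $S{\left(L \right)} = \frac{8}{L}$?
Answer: $\frac{190332}{11} \approx 17303.0$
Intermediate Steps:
$\left(\left(-7 - 10\right) \left(-10\right) + S{\left(-22 \right)}\right) 102 = \left(\left(-7 - 10\right) \left(-10\right) + \frac{8}{-22}\right) 102 = \left(\left(-17\right) \left(-10\right) + 8 \left(- \frac{1}{22}\right)\right) 102 = \left(170 - \frac{4}{11}\right) 102 = \frac{1866}{11} \cdot 102 = \frac{190332}{11}$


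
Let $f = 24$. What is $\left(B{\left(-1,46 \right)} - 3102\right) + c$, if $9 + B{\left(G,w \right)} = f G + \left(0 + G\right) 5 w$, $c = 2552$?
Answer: $-813$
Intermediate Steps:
$B{\left(G,w \right)} = -9 + 24 G + 5 G w$ ($B{\left(G,w \right)} = -9 + \left(24 G + \left(0 + G\right) 5 w\right) = -9 + \left(24 G + G 5 w\right) = -9 + \left(24 G + 5 G w\right) = -9 + 24 G + 5 G w$)
$\left(B{\left(-1,46 \right)} - 3102\right) + c = \left(\left(-9 + 24 \left(-1\right) + 5 \left(-1\right) 46\right) - 3102\right) + 2552 = \left(\left(-9 - 24 - 230\right) - 3102\right) + 2552 = \left(-263 - 3102\right) + 2552 = -3365 + 2552 = -813$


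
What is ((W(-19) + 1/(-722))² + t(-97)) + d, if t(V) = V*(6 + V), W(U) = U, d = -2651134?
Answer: -1377204151227/521284 ≈ -2.6419e+6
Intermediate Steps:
((W(-19) + 1/(-722))² + t(-97)) + d = ((-19 + 1/(-722))² - 97*(6 - 97)) - 2651134 = ((-19 - 1/722)² - 97*(-91)) - 2651134 = ((-13719/722)² + 8827) - 2651134 = (188210961/521284 + 8827) - 2651134 = 4789584829/521284 - 2651134 = -1377204151227/521284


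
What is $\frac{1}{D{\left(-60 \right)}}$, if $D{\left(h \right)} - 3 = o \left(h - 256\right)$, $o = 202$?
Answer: $- \frac{1}{63829} \approx -1.5667 \cdot 10^{-5}$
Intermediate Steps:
$D{\left(h \right)} = -51709 + 202 h$ ($D{\left(h \right)} = 3 + 202 \left(h - 256\right) = 3 + 202 \left(-256 + h\right) = 3 + \left(-51712 + 202 h\right) = -51709 + 202 h$)
$\frac{1}{D{\left(-60 \right)}} = \frac{1}{-51709 + 202 \left(-60\right)} = \frac{1}{-51709 - 12120} = \frac{1}{-63829} = - \frac{1}{63829}$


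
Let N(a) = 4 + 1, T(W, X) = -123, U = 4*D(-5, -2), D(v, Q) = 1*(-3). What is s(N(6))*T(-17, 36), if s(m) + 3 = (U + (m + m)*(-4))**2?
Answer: -332223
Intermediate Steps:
D(v, Q) = -3
U = -12 (U = 4*(-3) = -12)
N(a) = 5
s(m) = -3 + (-12 - 8*m)**2 (s(m) = -3 + (-12 + (m + m)*(-4))**2 = -3 + (-12 + (2*m)*(-4))**2 = -3 + (-12 - 8*m)**2)
s(N(6))*T(-17, 36) = (-3 + 16*(3 + 2*5)**2)*(-123) = (-3 + 16*(3 + 10)**2)*(-123) = (-3 + 16*13**2)*(-123) = (-3 + 16*169)*(-123) = (-3 + 2704)*(-123) = 2701*(-123) = -332223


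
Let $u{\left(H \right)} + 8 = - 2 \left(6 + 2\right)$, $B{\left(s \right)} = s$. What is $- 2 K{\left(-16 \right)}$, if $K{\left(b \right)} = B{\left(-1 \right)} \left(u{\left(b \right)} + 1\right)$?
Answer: $-46$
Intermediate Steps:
$u{\left(H \right)} = -24$ ($u{\left(H \right)} = -8 - 2 \left(6 + 2\right) = -8 - 16 = -24$)
$K{\left(b \right)} = 23$ ($K{\left(b \right)} = - (-24 + 1) = \left(-1\right) \left(-23\right) = 23$)
$- 2 K{\left(-16 \right)} = \left(-2\right) 23 = -46$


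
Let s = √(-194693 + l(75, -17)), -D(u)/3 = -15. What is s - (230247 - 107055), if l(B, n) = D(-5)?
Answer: -123192 + 2*I*√48662 ≈ -1.2319e+5 + 441.19*I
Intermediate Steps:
D(u) = 45 (D(u) = -3*(-15) = 45)
l(B, n) = 45
s = 2*I*√48662 (s = √(-194693 + 45) = √(-194648) = 2*I*√48662 ≈ 441.19*I)
s - (230247 - 107055) = 2*I*√48662 - (230247 - 107055) = 2*I*√48662 - 1*123192 = 2*I*√48662 - 123192 = -123192 + 2*I*√48662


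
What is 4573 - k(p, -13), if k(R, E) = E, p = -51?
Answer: 4586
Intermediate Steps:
4573 - k(p, -13) = 4573 - 1*(-13) = 4573 + 13 = 4586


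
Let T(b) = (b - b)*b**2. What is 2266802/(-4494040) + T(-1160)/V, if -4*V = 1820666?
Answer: -1133401/2247020 ≈ -0.50440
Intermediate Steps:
V = -910333/2 (V = -1/4*1820666 = -910333/2 ≈ -4.5517e+5)
T(b) = 0 (T(b) = 0*b**2 = 0)
2266802/(-4494040) + T(-1160)/V = 2266802/(-4494040) + 0/(-910333/2) = 2266802*(-1/4494040) + 0*(-2/910333) = -1133401/2247020 + 0 = -1133401/2247020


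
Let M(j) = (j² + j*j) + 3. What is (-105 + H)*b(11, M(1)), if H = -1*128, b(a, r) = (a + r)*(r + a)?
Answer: -59648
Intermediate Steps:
M(j) = 3 + 2*j² (M(j) = (j² + j²) + 3 = 2*j² + 3 = 3 + 2*j²)
b(a, r) = (a + r)² (b(a, r) = (a + r)*(a + r) = (a + r)²)
H = -128
(-105 + H)*b(11, M(1)) = (-105 - 128)*(11 + (3 + 2*1²))² = -233*(11 + (3 + 2*1))² = -233*(11 + (3 + 2))² = -233*(11 + 5)² = -233*16² = -233*256 = -59648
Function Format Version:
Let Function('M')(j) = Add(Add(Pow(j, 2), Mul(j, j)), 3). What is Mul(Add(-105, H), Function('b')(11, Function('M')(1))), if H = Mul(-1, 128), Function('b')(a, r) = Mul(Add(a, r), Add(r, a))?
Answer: -59648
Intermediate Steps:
Function('M')(j) = Add(3, Mul(2, Pow(j, 2))) (Function('M')(j) = Add(Add(Pow(j, 2), Pow(j, 2)), 3) = Add(Mul(2, Pow(j, 2)), 3) = Add(3, Mul(2, Pow(j, 2))))
Function('b')(a, r) = Pow(Add(a, r), 2) (Function('b')(a, r) = Mul(Add(a, r), Add(a, r)) = Pow(Add(a, r), 2))
H = -128
Mul(Add(-105, H), Function('b')(11, Function('M')(1))) = Mul(Add(-105, -128), Pow(Add(11, Add(3, Mul(2, Pow(1, 2)))), 2)) = Mul(-233, Pow(Add(11, Add(3, Mul(2, 1))), 2)) = Mul(-233, Pow(Add(11, Add(3, 2)), 2)) = Mul(-233, Pow(Add(11, 5), 2)) = Mul(-233, Pow(16, 2)) = Mul(-233, 256) = -59648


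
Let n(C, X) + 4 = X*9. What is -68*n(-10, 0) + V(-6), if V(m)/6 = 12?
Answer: 344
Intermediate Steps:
V(m) = 72 (V(m) = 6*12 = 72)
n(C, X) = -4 + 9*X (n(C, X) = -4 + X*9 = -4 + 9*X)
-68*n(-10, 0) + V(-6) = -68*(-4 + 9*0) + 72 = -68*(-4 + 0) + 72 = -68*(-4) + 72 = 272 + 72 = 344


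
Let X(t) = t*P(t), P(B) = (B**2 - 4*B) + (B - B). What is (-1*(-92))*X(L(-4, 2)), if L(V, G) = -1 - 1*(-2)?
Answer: -276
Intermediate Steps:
L(V, G) = 1 (L(V, G) = -1 + 2 = 1)
P(B) = B**2 - 4*B (P(B) = (B**2 - 4*B) + 0 = B**2 - 4*B)
X(t) = t**2*(-4 + t) (X(t) = t*(t*(-4 + t)) = t**2*(-4 + t))
(-1*(-92))*X(L(-4, 2)) = (-1*(-92))*(1**2*(-4 + 1)) = 92*(1*(-3)) = 92*(-3) = -276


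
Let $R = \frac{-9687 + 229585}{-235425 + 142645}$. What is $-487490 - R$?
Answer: $- \frac{22614551151}{46390} \approx -4.8749 \cdot 10^{5}$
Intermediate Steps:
$R = - \frac{109949}{46390}$ ($R = \frac{219898}{-92780} = 219898 \left(- \frac{1}{92780}\right) = - \frac{109949}{46390} \approx -2.3701$)
$-487490 - R = -487490 - - \frac{109949}{46390} = -487490 + \frac{109949}{46390} = - \frac{22614551151}{46390}$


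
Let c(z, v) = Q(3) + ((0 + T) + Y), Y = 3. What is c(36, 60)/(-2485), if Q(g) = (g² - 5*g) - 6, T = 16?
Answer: -1/355 ≈ -0.0028169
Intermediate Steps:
Q(g) = -6 + g² - 5*g
c(z, v) = 7 (c(z, v) = (-6 + 3² - 5*3) + ((0 + 16) + 3) = (-6 + 9 - 15) + (16 + 3) = -12 + 19 = 7)
c(36, 60)/(-2485) = 7/(-2485) = 7*(-1/2485) = -1/355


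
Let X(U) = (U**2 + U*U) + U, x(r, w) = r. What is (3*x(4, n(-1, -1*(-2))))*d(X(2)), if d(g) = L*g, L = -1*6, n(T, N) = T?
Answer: -720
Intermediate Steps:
L = -6
X(U) = U + 2*U**2 (X(U) = (U**2 + U**2) + U = 2*U**2 + U = U + 2*U**2)
d(g) = -6*g
(3*x(4, n(-1, -1*(-2))))*d(X(2)) = (3*4)*(-12*(1 + 2*2)) = 12*(-12*(1 + 4)) = 12*(-12*5) = 12*(-6*10) = 12*(-60) = -720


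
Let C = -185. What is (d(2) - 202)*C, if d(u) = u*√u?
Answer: 37370 - 370*√2 ≈ 36847.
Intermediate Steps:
d(u) = u^(3/2)
(d(2) - 202)*C = (2^(3/2) - 202)*(-185) = (2*√2 - 202)*(-185) = (-202 + 2*√2)*(-185) = 37370 - 370*√2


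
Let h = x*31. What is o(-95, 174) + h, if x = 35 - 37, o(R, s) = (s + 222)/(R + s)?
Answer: -4502/79 ≈ -56.987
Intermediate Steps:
o(R, s) = (222 + s)/(R + s)
x = -2
h = -62 (h = -2*31 = -62)
o(-95, 174) + h = (222 + 174)/(-95 + 174) - 62 = 396/79 - 62 = -4502/79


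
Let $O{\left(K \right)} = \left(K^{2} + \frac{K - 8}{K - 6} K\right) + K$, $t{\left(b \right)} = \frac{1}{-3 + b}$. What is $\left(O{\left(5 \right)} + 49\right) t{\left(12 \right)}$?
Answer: $\frac{94}{9} \approx 10.444$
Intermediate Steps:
$O{\left(K \right)} = K + K^{2} + \frac{K \left(-8 + K\right)}{-6 + K}$ ($O{\left(K \right)} = \left(K^{2} + \frac{-8 + K}{-6 + K} K\right) + K = \left(K^{2} + \frac{K \left(-8 + K\right)}{-6 + K}\right) + K = K + K^{2} + \frac{K \left(-8 + K\right)}{-6 + K}$)
$\left(O{\left(5 \right)} + 49\right) t{\left(12 \right)} = \frac{\frac{5 \left(-14 + 5^{2} - 20\right)}{-6 + 5} + 49}{-3 + 12} = \frac{\frac{5 \left(-14 + 25 - 20\right)}{-1} + 49}{9} = \left(5 \left(-1\right) \left(-9\right) + 49\right) \frac{1}{9} = \left(45 + 49\right) \frac{1}{9} = 94 \cdot \frac{1}{9} = \frac{94}{9}$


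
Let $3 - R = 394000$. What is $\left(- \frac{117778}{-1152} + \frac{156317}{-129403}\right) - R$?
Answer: $\frac{29374541198291}{74536128} \approx 3.941 \cdot 10^{5}$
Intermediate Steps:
$R = -393997$ ($R = 3 - 394000 = -393997$)
$\left(- \frac{117778}{-1152} + \frac{156317}{-129403}\right) - R = \left(- \frac{117778}{-1152} + \frac{156317}{-129403}\right) - -393997 = \left(\left(-117778\right) \left(- \frac{1}{1152}\right) + 156317 \left(- \frac{1}{129403}\right)\right) + 393997 = \left(\frac{58889}{576} - \frac{156317}{129403}\right) + 393997 = \frac{7530374675}{74536128} + 393997 = \frac{29374541198291}{74536128}$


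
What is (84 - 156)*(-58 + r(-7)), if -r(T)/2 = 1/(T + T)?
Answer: 29160/7 ≈ 4165.7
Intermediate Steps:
r(T) = -1/T (r(T) = -2/(T + T) = -2*1/(2*T) = -1/T)
(84 - 156)*(-58 + r(-7)) = (84 - 156)*(-58 - 1/(-7)) = -72*(-58 - 1*(-⅐)) = -72*(-58 + ⅐) = -72*(-405/7) = 29160/7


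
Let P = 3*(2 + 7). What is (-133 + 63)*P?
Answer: -1890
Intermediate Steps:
P = 27 (P = 3*9 = 27)
(-133 + 63)*P = (-133 + 63)*27 = -70*27 = -1890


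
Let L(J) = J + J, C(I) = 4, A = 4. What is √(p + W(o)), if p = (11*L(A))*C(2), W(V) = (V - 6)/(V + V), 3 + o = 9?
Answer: 4*√22 ≈ 18.762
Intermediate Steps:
o = 6 (o = -3 + 9 = 6)
L(J) = 2*J
W(V) = (-6 + V)/(2*V) (W(V) = (-6 + V)/((2*V)) = (-6 + V)*(1/(2*V)) = (-6 + V)/(2*V))
p = 352 (p = (11*(2*4))*4 = (11*8)*4 = 88*4 = 352)
√(p + W(o)) = √(352 + (½)*(-6 + 6)/6) = √(352 + (½)*(⅙)*0) = √(352 + 0) = √352 = 4*√22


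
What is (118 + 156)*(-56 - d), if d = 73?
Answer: -35346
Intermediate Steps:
(118 + 156)*(-56 - d) = (118 + 156)*(-56 - 1*73) = 274*(-56 - 73) = 274*(-129) = -35346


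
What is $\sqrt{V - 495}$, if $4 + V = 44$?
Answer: $i \sqrt{455} \approx 21.331 i$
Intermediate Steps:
$V = 40$ ($V = -4 + 44 = 40$)
$\sqrt{V - 495} = \sqrt{40 - 495} = \sqrt{-455} = i \sqrt{455}$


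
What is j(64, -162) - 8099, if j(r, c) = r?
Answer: -8035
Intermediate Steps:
j(64, -162) - 8099 = 64 - 8099 = -8035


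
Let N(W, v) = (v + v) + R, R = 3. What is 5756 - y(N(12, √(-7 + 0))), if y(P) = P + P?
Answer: 5750 - 4*I*√7 ≈ 5750.0 - 10.583*I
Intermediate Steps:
N(W, v) = 3 + 2*v (N(W, v) = (v + v) + 3 = 2*v + 3 = 3 + 2*v)
y(P) = 2*P
5756 - y(N(12, √(-7 + 0))) = 5756 - 2*(3 + 2*√(-7 + 0)) = 5756 - 2*(3 + 2*√(-7)) = 5756 - 2*(3 + 2*(I*√7)) = 5756 - 2*(3 + 2*I*√7) = 5756 - (6 + 4*I*√7) = 5756 + (-6 - 4*I*√7) = 5750 - 4*I*√7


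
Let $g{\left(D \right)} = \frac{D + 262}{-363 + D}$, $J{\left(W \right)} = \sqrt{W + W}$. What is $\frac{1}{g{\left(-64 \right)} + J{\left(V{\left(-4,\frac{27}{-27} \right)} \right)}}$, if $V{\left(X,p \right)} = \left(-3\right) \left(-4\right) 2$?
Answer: $\frac{14091}{1452098} + \frac{182329 \sqrt{3}}{2178147} \approx 0.15469$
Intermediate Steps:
$V{\left(X,p \right)} = 24$ ($V{\left(X,p \right)} = 12 \cdot 2 = 24$)
$J{\left(W \right)} = \sqrt{2} \sqrt{W}$ ($J{\left(W \right)} = \sqrt{2 W} = \sqrt{2} \sqrt{W}$)
$g{\left(D \right)} = \frac{262 + D}{-363 + D}$
$\frac{1}{g{\left(-64 \right)} + J{\left(V{\left(-4,\frac{27}{-27} \right)} \right)}} = \frac{1}{\frac{262 - 64}{-363 - 64} + \sqrt{2} \sqrt{24}} = \frac{1}{\frac{1}{-427} \cdot 198 + \sqrt{2} \cdot 2 \sqrt{6}} = \frac{1}{\left(- \frac{1}{427}\right) 198 + 4 \sqrt{3}} = \frac{1}{- \frac{198}{427} + 4 \sqrt{3}}$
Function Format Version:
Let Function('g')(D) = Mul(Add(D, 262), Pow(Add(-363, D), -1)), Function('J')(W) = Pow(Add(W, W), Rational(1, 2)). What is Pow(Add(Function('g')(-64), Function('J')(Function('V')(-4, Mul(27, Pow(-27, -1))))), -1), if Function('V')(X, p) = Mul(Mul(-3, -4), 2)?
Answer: Add(Rational(14091, 1452098), Mul(Rational(182329, 2178147), Pow(3, Rational(1, 2)))) ≈ 0.15469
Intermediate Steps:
Function('V')(X, p) = 24 (Function('V')(X, p) = Mul(12, 2) = 24)
Function('J')(W) = Mul(Pow(2, Rational(1, 2)), Pow(W, Rational(1, 2))) (Function('J')(W) = Pow(Mul(2, W), Rational(1, 2)) = Mul(Pow(2, Rational(1, 2)), Pow(W, Rational(1, 2))))
Function('g')(D) = Mul(Pow(Add(-363, D), -1), Add(262, D)) (Function('g')(D) = Mul(Add(262, D), Pow(Add(-363, D), -1)) = Mul(Pow(Add(-363, D), -1), Add(262, D)))
Pow(Add(Function('g')(-64), Function('J')(Function('V')(-4, Mul(27, Pow(-27, -1))))), -1) = Pow(Add(Mul(Pow(Add(-363, -64), -1), Add(262, -64)), Mul(Pow(2, Rational(1, 2)), Pow(24, Rational(1, 2)))), -1) = Pow(Add(Mul(Pow(-427, -1), 198), Mul(Pow(2, Rational(1, 2)), Mul(2, Pow(6, Rational(1, 2))))), -1) = Pow(Add(Mul(Rational(-1, 427), 198), Mul(4, Pow(3, Rational(1, 2)))), -1) = Pow(Add(Rational(-198, 427), Mul(4, Pow(3, Rational(1, 2)))), -1)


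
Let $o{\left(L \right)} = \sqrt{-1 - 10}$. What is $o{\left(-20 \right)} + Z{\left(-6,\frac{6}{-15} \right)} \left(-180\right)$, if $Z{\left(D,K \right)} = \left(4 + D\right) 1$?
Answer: $360 + i \sqrt{11} \approx 360.0 + 3.3166 i$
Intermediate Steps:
$Z{\left(D,K \right)} = 4 + D$
$o{\left(L \right)} = i \sqrt{11}$ ($o{\left(L \right)} = \sqrt{-11} = i \sqrt{11}$)
$o{\left(-20 \right)} + Z{\left(-6,\frac{6}{-15} \right)} \left(-180\right) = i \sqrt{11} + \left(4 - 6\right) \left(-180\right) = i \sqrt{11} - -360 = i \sqrt{11} + 360 = 360 + i \sqrt{11}$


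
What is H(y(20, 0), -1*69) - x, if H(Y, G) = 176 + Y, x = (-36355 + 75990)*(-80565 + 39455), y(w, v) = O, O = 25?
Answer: 1629395051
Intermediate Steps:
y(w, v) = 25
x = -1629394850 (x = 39635*(-41110) = -1629394850)
H(y(20, 0), -1*69) - x = (176 + 25) - 1*(-1629394850) = 201 + 1629394850 = 1629395051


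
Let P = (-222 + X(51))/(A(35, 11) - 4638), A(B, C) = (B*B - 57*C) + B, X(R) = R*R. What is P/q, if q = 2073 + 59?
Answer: -61/218940 ≈ -0.00027861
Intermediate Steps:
X(R) = R²
A(B, C) = B + B² - 57*C (A(B, C) = (B² - 57*C) + B = B + B² - 57*C)
q = 2132
P = -793/1335 (P = (-222 + 51²)/((35 + 35² - 57*11) - 4638) = (-222 + 2601)/((35 + 1225 - 627) - 4638) = 2379/(633 - 4638) = 2379/(-4005) = 2379*(-1/4005) = -793/1335 ≈ -0.59401)
P/q = -793/1335/2132 = -793/1335*1/2132 = -61/218940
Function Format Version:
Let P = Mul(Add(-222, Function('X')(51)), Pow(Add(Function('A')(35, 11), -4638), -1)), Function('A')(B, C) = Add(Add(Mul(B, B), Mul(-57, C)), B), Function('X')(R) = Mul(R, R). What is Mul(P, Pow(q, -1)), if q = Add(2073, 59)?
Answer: Rational(-61, 218940) ≈ -0.00027861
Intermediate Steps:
Function('X')(R) = Pow(R, 2)
Function('A')(B, C) = Add(B, Pow(B, 2), Mul(-57, C)) (Function('A')(B, C) = Add(Add(Pow(B, 2), Mul(-57, C)), B) = Add(B, Pow(B, 2), Mul(-57, C)))
q = 2132
P = Rational(-793, 1335) (P = Mul(Add(-222, Pow(51, 2)), Pow(Add(Add(35, Pow(35, 2), Mul(-57, 11)), -4638), -1)) = Mul(Add(-222, 2601), Pow(Add(Add(35, 1225, -627), -4638), -1)) = Mul(2379, Pow(Add(633, -4638), -1)) = Mul(2379, Pow(-4005, -1)) = Mul(2379, Rational(-1, 4005)) = Rational(-793, 1335) ≈ -0.59401)
Mul(P, Pow(q, -1)) = Mul(Rational(-793, 1335), Pow(2132, -1)) = Mul(Rational(-793, 1335), Rational(1, 2132)) = Rational(-61, 218940)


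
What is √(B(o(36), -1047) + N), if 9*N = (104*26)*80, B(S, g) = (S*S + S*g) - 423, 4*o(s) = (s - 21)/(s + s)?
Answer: √217110777/96 ≈ 153.49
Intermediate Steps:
o(s) = (-21 + s)/(8*s) (o(s) = ((s - 21)/(s + s))/4 = ((-21 + s)/((2*s)))/4 = ((-21 + s)*(1/(2*s)))/4 = ((-21 + s)/(2*s))/4 = (-21 + s)/(8*s))
B(S, g) = -423 + S² + S*g (B(S, g) = (S² + S*g) - 423 = -423 + S² + S*g)
N = 216320/9 (N = ((104*26)*80)/9 = (2704*80)/9 = (⅑)*216320 = 216320/9 ≈ 24036.)
√(B(o(36), -1047) + N) = √((-423 + ((⅛)*(-21 + 36)/36)² + ((⅛)*(-21 + 36)/36)*(-1047)) + 216320/9) = √((-423 + ((⅛)*(1/36)*15)² + ((⅛)*(1/36)*15)*(-1047)) + 216320/9) = √((-423 + (5/96)² + (5/96)*(-1047)) + 216320/9) = √((-423 + 25/9216 - 1745/32) + 216320/9) = √(-4400903/9216 + 216320/9) = √(72370259/3072) = √217110777/96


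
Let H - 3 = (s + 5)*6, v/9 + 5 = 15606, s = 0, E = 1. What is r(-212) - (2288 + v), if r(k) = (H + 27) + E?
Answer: -142636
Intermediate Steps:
v = 140409 (v = -45 + 9*15606 = -45 + 140454 = 140409)
H = 33 (H = 3 + (0 + 5)*6 = 3 + 5*6 = 3 + 30 = 33)
r(k) = 61 (r(k) = (33 + 27) + 1 = 60 + 1 = 61)
r(-212) - (2288 + v) = 61 - (2288 + 140409) = 61 - 1*142697 = 61 - 142697 = -142636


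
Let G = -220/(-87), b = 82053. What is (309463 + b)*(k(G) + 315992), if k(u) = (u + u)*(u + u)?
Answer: 936481625284768/7569 ≈ 1.2373e+11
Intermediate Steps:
G = 220/87 (G = -220*(-1/87) = 220/87 ≈ 2.5287)
k(u) = 4*u² (k(u) = (2*u)*(2*u) = 4*u²)
(309463 + b)*(k(G) + 315992) = (309463 + 82053)*(4*(220/87)² + 315992) = 391516*(4*(48400/7569) + 315992) = 391516*(193600/7569 + 315992) = 391516*(2391937048/7569) = 936481625284768/7569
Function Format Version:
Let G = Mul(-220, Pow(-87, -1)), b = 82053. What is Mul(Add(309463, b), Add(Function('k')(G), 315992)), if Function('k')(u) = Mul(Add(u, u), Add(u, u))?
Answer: Rational(936481625284768, 7569) ≈ 1.2373e+11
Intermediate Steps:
G = Rational(220, 87) (G = Mul(-220, Rational(-1, 87)) = Rational(220, 87) ≈ 2.5287)
Function('k')(u) = Mul(4, Pow(u, 2)) (Function('k')(u) = Mul(Mul(2, u), Mul(2, u)) = Mul(4, Pow(u, 2)))
Mul(Add(309463, b), Add(Function('k')(G), 315992)) = Mul(Add(309463, 82053), Add(Mul(4, Pow(Rational(220, 87), 2)), 315992)) = Mul(391516, Add(Mul(4, Rational(48400, 7569)), 315992)) = Mul(391516, Add(Rational(193600, 7569), 315992)) = Mul(391516, Rational(2391937048, 7569)) = Rational(936481625284768, 7569)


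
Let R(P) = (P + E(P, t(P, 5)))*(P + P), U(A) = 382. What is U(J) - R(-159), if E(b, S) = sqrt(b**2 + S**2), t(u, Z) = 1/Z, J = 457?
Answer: -50180 + 318*sqrt(632026)/5 ≈ 382.04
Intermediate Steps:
t(u, Z) = 1/Z
E(b, S) = sqrt(S**2 + b**2)
R(P) = 2*P*(P + sqrt(1/25 + P**2)) (R(P) = (P + sqrt((1/5)**2 + P**2))*(P + P) = (P + sqrt((1/5)**2 + P**2))*(2*P) = (P + sqrt(1/25 + P**2))*(2*P) = 2*P*(P + sqrt(1/25 + P**2)))
U(J) - R(-159) = 382 - 2*(-159)*(sqrt(1 + 25*(-159)**2) + 5*(-159))/5 = 382 - 2*(-159)*(sqrt(1 + 25*25281) - 795)/5 = 382 - 2*(-159)*(sqrt(1 + 632025) - 795)/5 = 382 - 2*(-159)*(sqrt(632026) - 795)/5 = 382 - 2*(-159)*(-795 + sqrt(632026))/5 = 382 - (50562 - 318*sqrt(632026)/5) = 382 + (-50562 + 318*sqrt(632026)/5) = -50180 + 318*sqrt(632026)/5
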